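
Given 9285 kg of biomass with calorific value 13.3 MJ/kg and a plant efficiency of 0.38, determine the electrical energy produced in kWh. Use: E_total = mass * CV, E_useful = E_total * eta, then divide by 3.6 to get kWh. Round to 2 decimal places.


Total energy = mass * CV = 9285 * 13.3 = 123490.5 MJ
Useful energy = total * eta = 123490.5 * 0.38 = 46926.39 MJ
Convert to kWh: 46926.39 / 3.6
Useful energy = 13035.11 kWh

13035.11


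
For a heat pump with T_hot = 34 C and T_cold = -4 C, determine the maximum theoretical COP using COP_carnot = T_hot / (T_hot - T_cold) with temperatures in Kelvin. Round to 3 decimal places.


Convert to Kelvin:
  T_hot = 34 + 273.15 = 307.15 K
  T_cold = -4 + 273.15 = 269.15 K
Apply Carnot COP formula:
  COP = T_hot_K / (T_hot_K - T_cold_K) = 307.15 / 38.0
  COP = 8.083

8.083


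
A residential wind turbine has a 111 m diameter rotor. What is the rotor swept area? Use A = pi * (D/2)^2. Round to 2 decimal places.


Compute the rotor radius:
  r = D / 2 = 111 / 2 = 55.5 m
Calculate swept area:
  A = pi * r^2 = pi * 55.5^2
  A = 9676.89 m^2

9676.89


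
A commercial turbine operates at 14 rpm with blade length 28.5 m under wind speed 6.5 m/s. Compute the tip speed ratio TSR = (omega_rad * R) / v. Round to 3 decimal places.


Convert rotational speed to rad/s:
  omega = 14 * 2 * pi / 60 = 1.4661 rad/s
Compute tip speed:
  v_tip = omega * R = 1.4661 * 28.5 = 41.783 m/s
Tip speed ratio:
  TSR = v_tip / v_wind = 41.783 / 6.5 = 6.428

6.428


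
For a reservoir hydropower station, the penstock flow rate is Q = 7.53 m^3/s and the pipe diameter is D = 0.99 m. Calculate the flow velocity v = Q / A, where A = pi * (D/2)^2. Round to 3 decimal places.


Compute pipe cross-sectional area:
  A = pi * (D/2)^2 = pi * (0.99/2)^2 = 0.7698 m^2
Calculate velocity:
  v = Q / A = 7.53 / 0.7698
  v = 9.782 m/s

9.782


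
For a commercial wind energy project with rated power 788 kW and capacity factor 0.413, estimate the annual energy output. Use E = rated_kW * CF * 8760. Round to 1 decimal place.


Annual energy = rated_kW * capacity_factor * hours_per_year
Given: P_rated = 788 kW, CF = 0.413, hours = 8760
E = 788 * 0.413 * 8760
E = 2850889.4 kWh

2850889.4


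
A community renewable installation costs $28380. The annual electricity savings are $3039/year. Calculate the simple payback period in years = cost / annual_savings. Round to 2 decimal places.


Simple payback period = initial cost / annual savings
Payback = 28380 / 3039
Payback = 9.34 years

9.34


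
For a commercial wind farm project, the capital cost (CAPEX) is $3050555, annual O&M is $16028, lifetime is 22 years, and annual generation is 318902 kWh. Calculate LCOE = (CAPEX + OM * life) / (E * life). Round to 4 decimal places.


Total cost = CAPEX + OM * lifetime = 3050555 + 16028 * 22 = 3050555 + 352616 = 3403171
Total generation = annual * lifetime = 318902 * 22 = 7015844 kWh
LCOE = 3403171 / 7015844
LCOE = 0.4851 $/kWh

0.4851


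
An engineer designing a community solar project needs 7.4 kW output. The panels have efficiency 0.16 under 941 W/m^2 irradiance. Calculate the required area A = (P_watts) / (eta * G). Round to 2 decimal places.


Convert target power to watts: P = 7.4 * 1000 = 7400.0 W
Compute denominator: eta * G = 0.16 * 941 = 150.56
Required area A = P / (eta * G) = 7400.0 / 150.56
A = 49.15 m^2

49.15


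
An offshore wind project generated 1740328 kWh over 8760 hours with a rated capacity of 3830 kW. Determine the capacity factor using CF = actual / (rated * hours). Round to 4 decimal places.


Capacity factor = actual output / maximum possible output
Maximum possible = rated * hours = 3830 * 8760 = 33550800 kWh
CF = 1740328 / 33550800
CF = 0.0519

0.0519


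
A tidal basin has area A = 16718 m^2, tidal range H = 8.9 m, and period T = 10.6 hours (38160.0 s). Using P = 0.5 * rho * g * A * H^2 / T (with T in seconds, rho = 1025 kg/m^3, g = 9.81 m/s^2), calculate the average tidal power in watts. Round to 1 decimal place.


Convert period to seconds: T = 10.6 * 3600 = 38160.0 s
H^2 = 8.9^2 = 79.21
P = 0.5 * rho * g * A * H^2 / T
P = 0.5 * 1025 * 9.81 * 16718 * 79.21 / 38160.0
P = 174469.2 W

174469.2


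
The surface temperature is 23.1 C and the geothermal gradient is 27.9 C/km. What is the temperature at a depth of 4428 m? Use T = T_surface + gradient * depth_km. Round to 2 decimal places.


Convert depth to km: 4428 / 1000 = 4.428 km
Temperature increase = gradient * depth_km = 27.9 * 4.428 = 123.54 C
Temperature at depth = T_surface + delta_T = 23.1 + 123.54
T = 146.64 C

146.64


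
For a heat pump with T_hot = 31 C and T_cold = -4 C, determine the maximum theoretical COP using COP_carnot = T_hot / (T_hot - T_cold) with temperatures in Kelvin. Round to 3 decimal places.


Convert to Kelvin:
  T_hot = 31 + 273.15 = 304.15 K
  T_cold = -4 + 273.15 = 269.15 K
Apply Carnot COP formula:
  COP = T_hot_K / (T_hot_K - T_cold_K) = 304.15 / 35.0
  COP = 8.690

8.690


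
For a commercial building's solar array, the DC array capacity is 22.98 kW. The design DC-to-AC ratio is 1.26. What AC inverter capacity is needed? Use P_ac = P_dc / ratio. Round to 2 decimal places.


The inverter AC capacity is determined by the DC/AC ratio.
Given: P_dc = 22.98 kW, DC/AC ratio = 1.26
P_ac = P_dc / ratio = 22.98 / 1.26
P_ac = 18.24 kW

18.24


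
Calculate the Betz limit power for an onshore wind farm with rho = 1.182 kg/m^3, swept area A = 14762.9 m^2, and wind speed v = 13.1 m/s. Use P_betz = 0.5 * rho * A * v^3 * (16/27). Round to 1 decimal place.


The Betz coefficient Cp_max = 16/27 = 0.5926
v^3 = 13.1^3 = 2248.091
P_betz = 0.5 * rho * A * v^3 * Cp_max
P_betz = 0.5 * 1.182 * 14762.9 * 2248.091 * 0.5926
P_betz = 11623295.1 W

11623295.1


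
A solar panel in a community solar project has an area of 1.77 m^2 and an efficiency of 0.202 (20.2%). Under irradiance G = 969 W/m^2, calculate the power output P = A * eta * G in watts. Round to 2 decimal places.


Use the solar power formula P = A * eta * G.
Given: A = 1.77 m^2, eta = 0.202, G = 969 W/m^2
P = 1.77 * 0.202 * 969
P = 346.46 W

346.46


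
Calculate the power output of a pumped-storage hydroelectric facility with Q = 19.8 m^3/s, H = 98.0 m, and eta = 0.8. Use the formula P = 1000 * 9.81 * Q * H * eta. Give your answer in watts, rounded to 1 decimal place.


Apply the hydropower formula P = rho * g * Q * H * eta
rho * g = 1000 * 9.81 = 9810.0
P = 9810.0 * 19.8 * 98.0 * 0.8
P = 15228259.2 W

15228259.2


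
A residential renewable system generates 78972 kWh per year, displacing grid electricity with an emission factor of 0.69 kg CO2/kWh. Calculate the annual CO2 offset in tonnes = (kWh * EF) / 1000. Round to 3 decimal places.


CO2 offset in kg = generation * emission_factor
CO2 offset = 78972 * 0.69 = 54490.68 kg
Convert to tonnes:
  CO2 offset = 54490.68 / 1000 = 54.491 tonnes

54.491


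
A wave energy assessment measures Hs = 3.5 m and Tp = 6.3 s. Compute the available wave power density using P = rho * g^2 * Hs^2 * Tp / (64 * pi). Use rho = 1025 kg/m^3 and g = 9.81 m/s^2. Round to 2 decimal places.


Apply wave power formula:
  g^2 = 9.81^2 = 96.2361
  Hs^2 = 3.5^2 = 12.25
  Numerator = rho * g^2 * Hs^2 * Tp = 1025 * 96.2361 * 12.25 * 6.3 = 7612696.54
  Denominator = 64 * pi = 201.0619
  P = 7612696.54 / 201.0619 = 37862.45 W/m

37862.45


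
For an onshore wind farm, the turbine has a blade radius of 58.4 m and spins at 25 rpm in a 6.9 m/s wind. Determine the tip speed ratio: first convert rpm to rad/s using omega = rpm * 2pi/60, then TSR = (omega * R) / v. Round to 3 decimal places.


Convert rotational speed to rad/s:
  omega = 25 * 2 * pi / 60 = 2.618 rad/s
Compute tip speed:
  v_tip = omega * R = 2.618 * 58.4 = 152.891 m/s
Tip speed ratio:
  TSR = v_tip / v_wind = 152.891 / 6.9 = 22.158

22.158


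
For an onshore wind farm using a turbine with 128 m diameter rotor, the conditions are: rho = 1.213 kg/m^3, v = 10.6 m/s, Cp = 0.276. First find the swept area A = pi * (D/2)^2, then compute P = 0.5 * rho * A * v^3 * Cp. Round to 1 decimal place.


Step 1 -- Compute swept area:
  A = pi * (D/2)^2 = pi * (128/2)^2 = 12867.96 m^2
Step 2 -- Apply wind power equation:
  P = 0.5 * rho * A * v^3 * Cp
  v^3 = 10.6^3 = 1191.016
  P = 0.5 * 1.213 * 12867.96 * 1191.016 * 0.276
  P = 2565472.1 W

2565472.1


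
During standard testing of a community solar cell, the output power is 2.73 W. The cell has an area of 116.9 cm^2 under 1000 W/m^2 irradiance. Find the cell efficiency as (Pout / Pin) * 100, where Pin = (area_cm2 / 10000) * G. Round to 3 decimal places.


First compute the input power:
  Pin = area_cm2 / 10000 * G = 116.9 / 10000 * 1000 = 11.69 W
Then compute efficiency:
  Efficiency = (Pout / Pin) * 100 = (2.73 / 11.69) * 100
  Efficiency = 23.353%

23.353


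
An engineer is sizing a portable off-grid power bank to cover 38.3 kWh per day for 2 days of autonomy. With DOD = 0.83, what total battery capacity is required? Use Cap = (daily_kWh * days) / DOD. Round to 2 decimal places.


Total energy needed = daily * days = 38.3 * 2 = 76.6 kWh
Account for depth of discharge:
  Cap = total_energy / DOD = 76.6 / 0.83
  Cap = 92.29 kWh

92.29


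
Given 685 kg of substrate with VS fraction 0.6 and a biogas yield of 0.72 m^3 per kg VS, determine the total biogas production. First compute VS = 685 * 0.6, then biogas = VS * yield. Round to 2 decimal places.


Compute volatile solids:
  VS = mass * VS_fraction = 685 * 0.6 = 411.0 kg
Calculate biogas volume:
  Biogas = VS * specific_yield = 411.0 * 0.72
  Biogas = 295.92 m^3

295.92


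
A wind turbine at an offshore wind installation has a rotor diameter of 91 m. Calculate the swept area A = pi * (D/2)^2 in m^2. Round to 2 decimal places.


Compute the rotor radius:
  r = D / 2 = 91 / 2 = 45.5 m
Calculate swept area:
  A = pi * r^2 = pi * 45.5^2
  A = 6503.88 m^2

6503.88


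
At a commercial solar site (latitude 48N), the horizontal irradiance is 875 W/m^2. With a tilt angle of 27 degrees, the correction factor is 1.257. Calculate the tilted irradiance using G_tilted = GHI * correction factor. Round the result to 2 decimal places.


Identify the given values:
  GHI = 875 W/m^2, tilt correction factor = 1.257
Apply the formula G_tilted = GHI * factor:
  G_tilted = 875 * 1.257
  G_tilted = 1099.88 W/m^2

1099.88


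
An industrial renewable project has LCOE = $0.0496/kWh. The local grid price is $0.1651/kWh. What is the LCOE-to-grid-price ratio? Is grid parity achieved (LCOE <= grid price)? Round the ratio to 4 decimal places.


Compare LCOE to grid price:
  LCOE = $0.0496/kWh, Grid price = $0.1651/kWh
  Ratio = LCOE / grid_price = 0.0496 / 0.1651 = 0.3004
  Grid parity achieved (ratio <= 1)? yes

0.3004


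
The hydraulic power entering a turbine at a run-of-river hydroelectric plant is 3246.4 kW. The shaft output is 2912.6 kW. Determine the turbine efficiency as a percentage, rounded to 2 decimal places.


Turbine efficiency = (output power / input power) * 100
eta = (2912.6 / 3246.4) * 100
eta = 89.72%

89.72


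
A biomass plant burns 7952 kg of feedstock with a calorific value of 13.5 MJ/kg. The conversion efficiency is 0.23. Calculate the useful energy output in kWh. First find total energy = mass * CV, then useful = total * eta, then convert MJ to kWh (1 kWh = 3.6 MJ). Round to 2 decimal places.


Total energy = mass * CV = 7952 * 13.5 = 107352.0 MJ
Useful energy = total * eta = 107352.0 * 0.23 = 24690.96 MJ
Convert to kWh: 24690.96 / 3.6
Useful energy = 6858.60 kWh

6858.60


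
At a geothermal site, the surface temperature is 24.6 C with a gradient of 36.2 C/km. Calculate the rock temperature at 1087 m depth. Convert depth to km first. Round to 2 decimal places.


Convert depth to km: 1087 / 1000 = 1.087 km
Temperature increase = gradient * depth_km = 36.2 * 1.087 = 39.35 C
Temperature at depth = T_surface + delta_T = 24.6 + 39.35
T = 63.95 C

63.95


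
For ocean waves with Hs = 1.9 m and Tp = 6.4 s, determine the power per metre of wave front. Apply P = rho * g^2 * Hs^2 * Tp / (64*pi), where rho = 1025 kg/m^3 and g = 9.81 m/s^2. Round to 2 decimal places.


Apply wave power formula:
  g^2 = 9.81^2 = 96.2361
  Hs^2 = 1.9^2 = 3.61
  Numerator = rho * g^2 * Hs^2 * Tp = 1025 * 96.2361 * 3.61 * 6.4 = 2279024.83
  Denominator = 64 * pi = 201.0619
  P = 2279024.83 / 201.0619 = 11334.94 W/m

11334.94


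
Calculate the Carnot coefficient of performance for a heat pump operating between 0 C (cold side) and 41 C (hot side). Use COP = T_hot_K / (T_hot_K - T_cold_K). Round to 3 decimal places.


Convert to Kelvin:
  T_hot = 41 + 273.15 = 314.15 K
  T_cold = 0 + 273.15 = 273.15 K
Apply Carnot COP formula:
  COP = T_hot_K / (T_hot_K - T_cold_K) = 314.15 / 41.0
  COP = 7.662

7.662


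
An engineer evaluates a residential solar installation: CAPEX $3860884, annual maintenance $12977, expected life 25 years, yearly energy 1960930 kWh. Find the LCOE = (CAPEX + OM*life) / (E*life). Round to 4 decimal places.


Total cost = CAPEX + OM * lifetime = 3860884 + 12977 * 25 = 3860884 + 324425 = 4185309
Total generation = annual * lifetime = 1960930 * 25 = 49023250 kWh
LCOE = 4185309 / 49023250
LCOE = 0.0854 $/kWh

0.0854


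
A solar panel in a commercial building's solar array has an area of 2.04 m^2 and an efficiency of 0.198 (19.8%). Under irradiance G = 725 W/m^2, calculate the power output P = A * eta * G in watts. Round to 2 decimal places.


Use the solar power formula P = A * eta * G.
Given: A = 2.04 m^2, eta = 0.198, G = 725 W/m^2
P = 2.04 * 0.198 * 725
P = 292.84 W

292.84


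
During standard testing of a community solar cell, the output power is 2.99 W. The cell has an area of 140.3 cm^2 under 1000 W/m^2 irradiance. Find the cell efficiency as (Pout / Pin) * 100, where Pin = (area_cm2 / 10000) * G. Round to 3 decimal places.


First compute the input power:
  Pin = area_cm2 / 10000 * G = 140.3 / 10000 * 1000 = 14.03 W
Then compute efficiency:
  Efficiency = (Pout / Pin) * 100 = (2.99 / 14.03) * 100
  Efficiency = 21.311%

21.311


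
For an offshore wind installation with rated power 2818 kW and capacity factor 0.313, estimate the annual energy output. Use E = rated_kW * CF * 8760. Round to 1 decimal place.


Annual energy = rated_kW * capacity_factor * hours_per_year
Given: P_rated = 2818 kW, CF = 0.313, hours = 8760
E = 2818 * 0.313 * 8760
E = 7726617.8 kWh

7726617.8


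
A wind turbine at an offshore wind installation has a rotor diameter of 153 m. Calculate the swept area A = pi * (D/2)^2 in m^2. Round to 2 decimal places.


Compute the rotor radius:
  r = D / 2 = 153 / 2 = 76.5 m
Calculate swept area:
  A = pi * r^2 = pi * 76.5^2
  A = 18385.39 m^2

18385.39


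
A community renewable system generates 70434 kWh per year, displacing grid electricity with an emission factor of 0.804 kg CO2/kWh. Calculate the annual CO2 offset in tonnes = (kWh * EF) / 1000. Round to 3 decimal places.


CO2 offset in kg = generation * emission_factor
CO2 offset = 70434 * 0.804 = 56628.94 kg
Convert to tonnes:
  CO2 offset = 56628.94 / 1000 = 56.629 tonnes

56.629


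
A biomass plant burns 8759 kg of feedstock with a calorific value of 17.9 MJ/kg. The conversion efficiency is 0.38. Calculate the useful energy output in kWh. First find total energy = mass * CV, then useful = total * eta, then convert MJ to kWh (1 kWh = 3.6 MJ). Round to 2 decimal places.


Total energy = mass * CV = 8759 * 17.9 = 156786.1 MJ
Useful energy = total * eta = 156786.1 * 0.38 = 59578.72 MJ
Convert to kWh: 59578.72 / 3.6
Useful energy = 16549.64 kWh

16549.64


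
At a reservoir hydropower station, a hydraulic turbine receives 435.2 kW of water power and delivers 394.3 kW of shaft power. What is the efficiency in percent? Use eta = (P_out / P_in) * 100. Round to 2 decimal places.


Turbine efficiency = (output power / input power) * 100
eta = (394.3 / 435.2) * 100
eta = 90.60%

90.60


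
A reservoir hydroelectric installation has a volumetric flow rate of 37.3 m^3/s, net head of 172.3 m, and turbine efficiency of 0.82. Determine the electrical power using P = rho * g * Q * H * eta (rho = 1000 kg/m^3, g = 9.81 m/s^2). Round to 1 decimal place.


Apply the hydropower formula P = rho * g * Q * H * eta
rho * g = 1000 * 9.81 = 9810.0
P = 9810.0 * 37.3 * 172.3 * 0.82
P = 51698384.1 W

51698384.1


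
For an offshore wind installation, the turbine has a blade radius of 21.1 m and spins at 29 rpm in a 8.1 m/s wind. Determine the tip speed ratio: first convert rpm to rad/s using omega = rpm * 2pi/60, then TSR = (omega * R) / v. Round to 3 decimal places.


Convert rotational speed to rad/s:
  omega = 29 * 2 * pi / 60 = 3.0369 rad/s
Compute tip speed:
  v_tip = omega * R = 3.0369 * 21.1 = 64.078 m/s
Tip speed ratio:
  TSR = v_tip / v_wind = 64.078 / 8.1 = 7.911

7.911


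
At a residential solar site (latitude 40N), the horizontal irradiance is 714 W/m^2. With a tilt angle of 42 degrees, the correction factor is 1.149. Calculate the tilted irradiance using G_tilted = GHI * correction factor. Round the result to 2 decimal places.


Identify the given values:
  GHI = 714 W/m^2, tilt correction factor = 1.149
Apply the formula G_tilted = GHI * factor:
  G_tilted = 714 * 1.149
  G_tilted = 820.39 W/m^2

820.39


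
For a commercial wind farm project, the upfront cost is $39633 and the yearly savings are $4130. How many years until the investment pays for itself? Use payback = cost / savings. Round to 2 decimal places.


Simple payback period = initial cost / annual savings
Payback = 39633 / 4130
Payback = 9.60 years

9.60


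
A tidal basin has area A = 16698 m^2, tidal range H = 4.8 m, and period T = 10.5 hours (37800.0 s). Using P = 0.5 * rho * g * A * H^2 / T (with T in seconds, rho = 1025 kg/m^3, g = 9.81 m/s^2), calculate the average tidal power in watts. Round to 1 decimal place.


Convert period to seconds: T = 10.5 * 3600 = 37800.0 s
H^2 = 4.8^2 = 23.04
P = 0.5 * rho * g * A * H^2 / T
P = 0.5 * 1025 * 9.81 * 16698 * 23.04 / 37800.0
P = 51170.3 W

51170.3


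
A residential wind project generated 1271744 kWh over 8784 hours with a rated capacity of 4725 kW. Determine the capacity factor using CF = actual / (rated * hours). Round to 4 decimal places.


Capacity factor = actual output / maximum possible output
Maximum possible = rated * hours = 4725 * 8784 = 41504400 kWh
CF = 1271744 / 41504400
CF = 0.0306

0.0306


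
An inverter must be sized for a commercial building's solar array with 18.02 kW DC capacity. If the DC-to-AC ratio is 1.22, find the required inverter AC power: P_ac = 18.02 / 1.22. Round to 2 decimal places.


The inverter AC capacity is determined by the DC/AC ratio.
Given: P_dc = 18.02 kW, DC/AC ratio = 1.22
P_ac = P_dc / ratio = 18.02 / 1.22
P_ac = 14.77 kW

14.77


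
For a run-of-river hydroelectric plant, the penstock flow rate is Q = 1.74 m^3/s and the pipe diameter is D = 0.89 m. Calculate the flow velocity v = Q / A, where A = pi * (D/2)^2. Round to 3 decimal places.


Compute pipe cross-sectional area:
  A = pi * (D/2)^2 = pi * (0.89/2)^2 = 0.6221 m^2
Calculate velocity:
  v = Q / A = 1.74 / 0.6221
  v = 2.797 m/s

2.797


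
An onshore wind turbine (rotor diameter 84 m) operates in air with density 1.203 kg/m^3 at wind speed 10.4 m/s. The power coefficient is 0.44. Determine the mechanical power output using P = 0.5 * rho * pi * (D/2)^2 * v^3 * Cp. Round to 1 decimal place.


Step 1 -- Compute swept area:
  A = pi * (D/2)^2 = pi * (84/2)^2 = 5541.77 m^2
Step 2 -- Apply wind power equation:
  P = 0.5 * rho * A * v^3 * Cp
  v^3 = 10.4^3 = 1124.864
  P = 0.5 * 1.203 * 5541.77 * 1124.864 * 0.44
  P = 1649820.8 W

1649820.8


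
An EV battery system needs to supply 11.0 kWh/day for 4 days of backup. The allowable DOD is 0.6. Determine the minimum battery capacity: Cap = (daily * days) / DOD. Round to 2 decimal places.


Total energy needed = daily * days = 11.0 * 4 = 44.0 kWh
Account for depth of discharge:
  Cap = total_energy / DOD = 44.0 / 0.6
  Cap = 73.33 kWh

73.33


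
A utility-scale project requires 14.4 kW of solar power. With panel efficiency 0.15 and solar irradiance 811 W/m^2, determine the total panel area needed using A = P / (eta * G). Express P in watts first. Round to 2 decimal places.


Convert target power to watts: P = 14.4 * 1000 = 14400.0 W
Compute denominator: eta * G = 0.15 * 811 = 121.65
Required area A = P / (eta * G) = 14400.0 / 121.65
A = 118.37 m^2

118.37


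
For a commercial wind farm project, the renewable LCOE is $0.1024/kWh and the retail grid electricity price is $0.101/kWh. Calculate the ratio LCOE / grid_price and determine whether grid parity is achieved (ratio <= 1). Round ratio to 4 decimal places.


Compare LCOE to grid price:
  LCOE = $0.1024/kWh, Grid price = $0.101/kWh
  Ratio = LCOE / grid_price = 0.1024 / 0.101 = 1.0139
  Grid parity achieved (ratio <= 1)? no

1.0139


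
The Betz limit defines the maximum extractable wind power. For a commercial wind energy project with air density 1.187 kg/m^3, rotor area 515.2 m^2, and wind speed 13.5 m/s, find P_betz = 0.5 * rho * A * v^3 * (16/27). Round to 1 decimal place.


The Betz coefficient Cp_max = 16/27 = 0.5926
v^3 = 13.5^3 = 2460.375
P_betz = 0.5 * rho * A * v^3 * Cp_max
P_betz = 0.5 * 1.187 * 515.2 * 2460.375 * 0.5926
P_betz = 445814.4 W

445814.4


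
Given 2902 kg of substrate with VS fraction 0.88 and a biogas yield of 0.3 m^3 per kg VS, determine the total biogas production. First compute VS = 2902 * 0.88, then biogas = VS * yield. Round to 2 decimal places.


Compute volatile solids:
  VS = mass * VS_fraction = 2902 * 0.88 = 2553.76 kg
Calculate biogas volume:
  Biogas = VS * specific_yield = 2553.76 * 0.3
  Biogas = 766.13 m^3

766.13


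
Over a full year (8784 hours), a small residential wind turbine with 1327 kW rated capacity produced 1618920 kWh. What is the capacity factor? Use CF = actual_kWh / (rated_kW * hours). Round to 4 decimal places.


Capacity factor = actual output / maximum possible output
Maximum possible = rated * hours = 1327 * 8784 = 11656368 kWh
CF = 1618920 / 11656368
CF = 0.1389

0.1389


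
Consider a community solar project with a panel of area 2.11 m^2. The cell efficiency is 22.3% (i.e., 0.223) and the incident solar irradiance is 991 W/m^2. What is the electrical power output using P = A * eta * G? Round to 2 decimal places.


Use the solar power formula P = A * eta * G.
Given: A = 2.11 m^2, eta = 0.223, G = 991 W/m^2
P = 2.11 * 0.223 * 991
P = 466.30 W

466.30


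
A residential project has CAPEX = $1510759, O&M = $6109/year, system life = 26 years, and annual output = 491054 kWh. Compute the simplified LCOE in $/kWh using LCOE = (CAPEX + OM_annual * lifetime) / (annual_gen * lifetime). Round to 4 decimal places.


Total cost = CAPEX + OM * lifetime = 1510759 + 6109 * 26 = 1510759 + 158834 = 1669593
Total generation = annual * lifetime = 491054 * 26 = 12767404 kWh
LCOE = 1669593 / 12767404
LCOE = 0.1308 $/kWh

0.1308


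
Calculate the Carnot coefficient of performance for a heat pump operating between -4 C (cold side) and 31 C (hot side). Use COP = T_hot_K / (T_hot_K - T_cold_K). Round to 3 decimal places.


Convert to Kelvin:
  T_hot = 31 + 273.15 = 304.15 K
  T_cold = -4 + 273.15 = 269.15 K
Apply Carnot COP formula:
  COP = T_hot_K / (T_hot_K - T_cold_K) = 304.15 / 35.0
  COP = 8.690

8.690


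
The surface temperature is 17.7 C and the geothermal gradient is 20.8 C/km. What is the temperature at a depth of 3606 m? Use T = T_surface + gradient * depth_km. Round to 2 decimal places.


Convert depth to km: 3606 / 1000 = 3.606 km
Temperature increase = gradient * depth_km = 20.8 * 3.606 = 75.0 C
Temperature at depth = T_surface + delta_T = 17.7 + 75.0
T = 92.70 C

92.70


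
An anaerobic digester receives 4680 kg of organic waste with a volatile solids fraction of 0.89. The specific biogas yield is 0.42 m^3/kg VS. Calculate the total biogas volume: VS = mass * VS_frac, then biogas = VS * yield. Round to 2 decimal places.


Compute volatile solids:
  VS = mass * VS_fraction = 4680 * 0.89 = 4165.2 kg
Calculate biogas volume:
  Biogas = VS * specific_yield = 4165.2 * 0.42
  Biogas = 1749.38 m^3

1749.38


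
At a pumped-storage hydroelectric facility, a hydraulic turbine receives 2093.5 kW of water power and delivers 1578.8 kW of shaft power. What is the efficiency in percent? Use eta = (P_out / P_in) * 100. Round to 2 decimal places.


Turbine efficiency = (output power / input power) * 100
eta = (1578.8 / 2093.5) * 100
eta = 75.41%

75.41


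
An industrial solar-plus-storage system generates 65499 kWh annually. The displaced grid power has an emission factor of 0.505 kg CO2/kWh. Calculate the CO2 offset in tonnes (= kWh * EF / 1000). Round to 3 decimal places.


CO2 offset in kg = generation * emission_factor
CO2 offset = 65499 * 0.505 = 33077.0 kg
Convert to tonnes:
  CO2 offset = 33077.0 / 1000 = 33.077 tonnes

33.077


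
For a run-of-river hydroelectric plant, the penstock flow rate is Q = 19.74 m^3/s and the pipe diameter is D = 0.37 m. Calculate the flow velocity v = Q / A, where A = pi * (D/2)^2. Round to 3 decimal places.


Compute pipe cross-sectional area:
  A = pi * (D/2)^2 = pi * (0.37/2)^2 = 0.1075 m^2
Calculate velocity:
  v = Q / A = 19.74 / 0.1075
  v = 183.592 m/s

183.592


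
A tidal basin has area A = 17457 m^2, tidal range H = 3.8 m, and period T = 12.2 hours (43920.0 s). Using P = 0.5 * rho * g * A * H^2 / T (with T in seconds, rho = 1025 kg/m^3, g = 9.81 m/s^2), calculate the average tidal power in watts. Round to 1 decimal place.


Convert period to seconds: T = 12.2 * 3600 = 43920.0 s
H^2 = 3.8^2 = 14.44
P = 0.5 * rho * g * A * H^2 / T
P = 0.5 * 1025 * 9.81 * 17457 * 14.44 / 43920.0
P = 28856.1 W

28856.1


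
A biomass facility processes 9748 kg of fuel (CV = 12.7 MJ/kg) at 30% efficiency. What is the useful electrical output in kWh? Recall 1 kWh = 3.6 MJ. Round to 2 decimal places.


Total energy = mass * CV = 9748 * 12.7 = 123799.6 MJ
Useful energy = total * eta = 123799.6 * 0.3 = 37139.88 MJ
Convert to kWh: 37139.88 / 3.6
Useful energy = 10316.63 kWh

10316.63


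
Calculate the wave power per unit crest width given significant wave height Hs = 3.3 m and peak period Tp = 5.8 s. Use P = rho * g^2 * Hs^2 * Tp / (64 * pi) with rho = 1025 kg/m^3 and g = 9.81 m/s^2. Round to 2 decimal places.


Apply wave power formula:
  g^2 = 9.81^2 = 96.2361
  Hs^2 = 3.3^2 = 10.89
  Numerator = rho * g^2 * Hs^2 * Tp = 1025 * 96.2361 * 10.89 * 5.8 = 6230426.16
  Denominator = 64 * pi = 201.0619
  P = 6230426.16 / 201.0619 = 30987.60 W/m

30987.60


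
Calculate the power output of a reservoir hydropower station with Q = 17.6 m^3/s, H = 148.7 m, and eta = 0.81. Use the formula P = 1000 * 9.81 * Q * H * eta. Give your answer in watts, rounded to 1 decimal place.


Apply the hydropower formula P = rho * g * Q * H * eta
rho * g = 1000 * 9.81 = 9810.0
P = 9810.0 * 17.6 * 148.7 * 0.81
P = 20795897.2 W

20795897.2


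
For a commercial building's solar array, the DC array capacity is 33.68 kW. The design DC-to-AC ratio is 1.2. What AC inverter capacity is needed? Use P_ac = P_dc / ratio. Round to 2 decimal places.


The inverter AC capacity is determined by the DC/AC ratio.
Given: P_dc = 33.68 kW, DC/AC ratio = 1.2
P_ac = P_dc / ratio = 33.68 / 1.2
P_ac = 28.07 kW

28.07


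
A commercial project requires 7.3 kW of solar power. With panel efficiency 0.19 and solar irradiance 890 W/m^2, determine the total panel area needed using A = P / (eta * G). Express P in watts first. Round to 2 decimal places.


Convert target power to watts: P = 7.3 * 1000 = 7300.0 W
Compute denominator: eta * G = 0.19 * 890 = 169.1
Required area A = P / (eta * G) = 7300.0 / 169.1
A = 43.17 m^2

43.17


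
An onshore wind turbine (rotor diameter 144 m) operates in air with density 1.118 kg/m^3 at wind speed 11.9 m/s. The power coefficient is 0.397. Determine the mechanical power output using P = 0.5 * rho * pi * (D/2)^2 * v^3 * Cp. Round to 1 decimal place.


Step 1 -- Compute swept area:
  A = pi * (D/2)^2 = pi * (144/2)^2 = 16286.02 m^2
Step 2 -- Apply wind power equation:
  P = 0.5 * rho * A * v^3 * Cp
  v^3 = 11.9^3 = 1685.159
  P = 0.5 * 1.118 * 16286.02 * 1685.159 * 0.397
  P = 6090571.8 W

6090571.8


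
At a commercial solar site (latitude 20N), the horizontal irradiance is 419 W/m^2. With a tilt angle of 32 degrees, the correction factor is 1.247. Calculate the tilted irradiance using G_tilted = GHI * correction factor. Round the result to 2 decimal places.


Identify the given values:
  GHI = 419 W/m^2, tilt correction factor = 1.247
Apply the formula G_tilted = GHI * factor:
  G_tilted = 419 * 1.247
  G_tilted = 522.49 W/m^2

522.49


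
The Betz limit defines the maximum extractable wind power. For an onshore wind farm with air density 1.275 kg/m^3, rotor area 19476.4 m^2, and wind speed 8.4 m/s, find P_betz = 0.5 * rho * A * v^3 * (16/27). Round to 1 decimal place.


The Betz coefficient Cp_max = 16/27 = 0.5926
v^3 = 8.4^3 = 592.704
P_betz = 0.5 * rho * A * v^3 * Cp_max
P_betz = 0.5 * 1.275 * 19476.4 * 592.704 * 0.5926
P_betz = 4360968.5 W

4360968.5


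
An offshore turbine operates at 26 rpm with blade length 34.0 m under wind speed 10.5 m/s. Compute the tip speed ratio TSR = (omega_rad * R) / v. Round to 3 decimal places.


Convert rotational speed to rad/s:
  omega = 26 * 2 * pi / 60 = 2.7227 rad/s
Compute tip speed:
  v_tip = omega * R = 2.7227 * 34.0 = 92.572 m/s
Tip speed ratio:
  TSR = v_tip / v_wind = 92.572 / 10.5 = 8.816

8.816


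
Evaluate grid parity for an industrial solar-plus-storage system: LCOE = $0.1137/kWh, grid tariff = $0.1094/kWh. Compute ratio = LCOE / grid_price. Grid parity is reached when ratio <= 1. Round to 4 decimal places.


Compare LCOE to grid price:
  LCOE = $0.1137/kWh, Grid price = $0.1094/kWh
  Ratio = LCOE / grid_price = 0.1137 / 0.1094 = 1.0393
  Grid parity achieved (ratio <= 1)? no

1.0393


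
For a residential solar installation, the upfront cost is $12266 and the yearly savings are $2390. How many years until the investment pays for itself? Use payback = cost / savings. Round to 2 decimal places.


Simple payback period = initial cost / annual savings
Payback = 12266 / 2390
Payback = 5.13 years

5.13


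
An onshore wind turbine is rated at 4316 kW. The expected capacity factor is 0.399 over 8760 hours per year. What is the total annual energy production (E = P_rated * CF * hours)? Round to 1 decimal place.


Annual energy = rated_kW * capacity_factor * hours_per_year
Given: P_rated = 4316 kW, CF = 0.399, hours = 8760
E = 4316 * 0.399 * 8760
E = 15085455.8 kWh

15085455.8


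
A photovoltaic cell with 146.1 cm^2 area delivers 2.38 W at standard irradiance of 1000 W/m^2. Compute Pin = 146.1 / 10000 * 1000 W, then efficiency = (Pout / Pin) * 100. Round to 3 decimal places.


First compute the input power:
  Pin = area_cm2 / 10000 * G = 146.1 / 10000 * 1000 = 14.61 W
Then compute efficiency:
  Efficiency = (Pout / Pin) * 100 = (2.38 / 14.61) * 100
  Efficiency = 16.290%

16.290


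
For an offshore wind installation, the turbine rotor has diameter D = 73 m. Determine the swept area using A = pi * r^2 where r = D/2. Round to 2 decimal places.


Compute the rotor radius:
  r = D / 2 = 73 / 2 = 36.5 m
Calculate swept area:
  A = pi * r^2 = pi * 36.5^2
  A = 4185.39 m^2

4185.39


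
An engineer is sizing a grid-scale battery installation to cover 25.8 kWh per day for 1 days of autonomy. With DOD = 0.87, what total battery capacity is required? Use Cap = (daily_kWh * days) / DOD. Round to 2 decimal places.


Total energy needed = daily * days = 25.8 * 1 = 25.8 kWh
Account for depth of discharge:
  Cap = total_energy / DOD = 25.8 / 0.87
  Cap = 29.66 kWh

29.66


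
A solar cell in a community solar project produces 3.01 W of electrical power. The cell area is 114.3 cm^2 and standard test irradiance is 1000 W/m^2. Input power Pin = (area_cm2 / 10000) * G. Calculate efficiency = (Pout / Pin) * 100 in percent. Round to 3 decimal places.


First compute the input power:
  Pin = area_cm2 / 10000 * G = 114.3 / 10000 * 1000 = 11.43 W
Then compute efficiency:
  Efficiency = (Pout / Pin) * 100 = (3.01 / 11.43) * 100
  Efficiency = 26.334%

26.334


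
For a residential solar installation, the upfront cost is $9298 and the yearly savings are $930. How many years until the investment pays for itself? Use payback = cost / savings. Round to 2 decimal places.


Simple payback period = initial cost / annual savings
Payback = 9298 / 930
Payback = 10.00 years

10.00


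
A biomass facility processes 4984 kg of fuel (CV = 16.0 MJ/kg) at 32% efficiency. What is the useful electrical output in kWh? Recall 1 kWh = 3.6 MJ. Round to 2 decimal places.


Total energy = mass * CV = 4984 * 16.0 = 79744.0 MJ
Useful energy = total * eta = 79744.0 * 0.32 = 25518.08 MJ
Convert to kWh: 25518.08 / 3.6
Useful energy = 7088.36 kWh

7088.36


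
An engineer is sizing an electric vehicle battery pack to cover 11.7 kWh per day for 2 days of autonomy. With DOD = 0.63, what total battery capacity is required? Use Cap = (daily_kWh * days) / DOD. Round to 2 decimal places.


Total energy needed = daily * days = 11.7 * 2 = 23.4 kWh
Account for depth of discharge:
  Cap = total_energy / DOD = 23.4 / 0.63
  Cap = 37.14 kWh

37.14


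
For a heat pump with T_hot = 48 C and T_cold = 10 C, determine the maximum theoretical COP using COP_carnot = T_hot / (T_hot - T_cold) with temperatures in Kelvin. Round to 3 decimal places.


Convert to Kelvin:
  T_hot = 48 + 273.15 = 321.15 K
  T_cold = 10 + 273.15 = 283.15 K
Apply Carnot COP formula:
  COP = T_hot_K / (T_hot_K - T_cold_K) = 321.15 / 38.0
  COP = 8.451

8.451


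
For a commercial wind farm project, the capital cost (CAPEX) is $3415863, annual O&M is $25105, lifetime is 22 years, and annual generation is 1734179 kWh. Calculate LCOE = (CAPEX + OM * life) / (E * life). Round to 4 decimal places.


Total cost = CAPEX + OM * lifetime = 3415863 + 25105 * 22 = 3415863 + 552310 = 3968173
Total generation = annual * lifetime = 1734179 * 22 = 38151938 kWh
LCOE = 3968173 / 38151938
LCOE = 0.1040 $/kWh

0.1040


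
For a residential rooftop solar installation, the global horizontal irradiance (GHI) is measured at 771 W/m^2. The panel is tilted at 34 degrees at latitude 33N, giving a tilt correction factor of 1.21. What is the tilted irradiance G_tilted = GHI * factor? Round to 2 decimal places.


Identify the given values:
  GHI = 771 W/m^2, tilt correction factor = 1.21
Apply the formula G_tilted = GHI * factor:
  G_tilted = 771 * 1.21
  G_tilted = 932.91 W/m^2

932.91


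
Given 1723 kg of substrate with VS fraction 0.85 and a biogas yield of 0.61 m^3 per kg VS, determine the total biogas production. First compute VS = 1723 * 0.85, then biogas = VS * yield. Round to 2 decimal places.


Compute volatile solids:
  VS = mass * VS_fraction = 1723 * 0.85 = 1464.55 kg
Calculate biogas volume:
  Biogas = VS * specific_yield = 1464.55 * 0.61
  Biogas = 893.38 m^3

893.38


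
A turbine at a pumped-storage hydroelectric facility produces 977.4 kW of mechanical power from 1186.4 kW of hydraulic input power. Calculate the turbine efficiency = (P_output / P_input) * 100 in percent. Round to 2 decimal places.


Turbine efficiency = (output power / input power) * 100
eta = (977.4 / 1186.4) * 100
eta = 82.38%

82.38


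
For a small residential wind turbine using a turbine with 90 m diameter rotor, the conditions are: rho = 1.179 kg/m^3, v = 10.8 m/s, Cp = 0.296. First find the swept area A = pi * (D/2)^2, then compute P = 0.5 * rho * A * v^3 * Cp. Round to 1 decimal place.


Step 1 -- Compute swept area:
  A = pi * (D/2)^2 = pi * (90/2)^2 = 6361.73 m^2
Step 2 -- Apply wind power equation:
  P = 0.5 * rho * A * v^3 * Cp
  v^3 = 10.8^3 = 1259.712
  P = 0.5 * 1.179 * 6361.73 * 1259.712 * 0.296
  P = 1398368.7 W

1398368.7


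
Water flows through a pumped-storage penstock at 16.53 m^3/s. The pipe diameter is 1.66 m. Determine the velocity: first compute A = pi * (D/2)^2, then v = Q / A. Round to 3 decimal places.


Compute pipe cross-sectional area:
  A = pi * (D/2)^2 = pi * (1.66/2)^2 = 2.1642 m^2
Calculate velocity:
  v = Q / A = 16.53 / 2.1642
  v = 7.638 m/s

7.638


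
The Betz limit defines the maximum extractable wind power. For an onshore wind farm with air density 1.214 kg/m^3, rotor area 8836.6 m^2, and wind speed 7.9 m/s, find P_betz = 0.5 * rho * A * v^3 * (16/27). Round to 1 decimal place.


The Betz coefficient Cp_max = 16/27 = 0.5926
v^3 = 7.9^3 = 493.039
P_betz = 0.5 * rho * A * v^3 * Cp_max
P_betz = 0.5 * 1.214 * 8836.6 * 493.039 * 0.5926
P_betz = 1567152.9 W

1567152.9


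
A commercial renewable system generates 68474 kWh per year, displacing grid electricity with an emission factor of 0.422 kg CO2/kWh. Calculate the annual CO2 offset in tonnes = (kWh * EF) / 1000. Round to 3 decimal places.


CO2 offset in kg = generation * emission_factor
CO2 offset = 68474 * 0.422 = 28896.03 kg
Convert to tonnes:
  CO2 offset = 28896.03 / 1000 = 28.896 tonnes

28.896


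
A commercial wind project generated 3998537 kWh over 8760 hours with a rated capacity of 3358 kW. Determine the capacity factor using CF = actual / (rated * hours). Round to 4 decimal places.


Capacity factor = actual output / maximum possible output
Maximum possible = rated * hours = 3358 * 8760 = 29416080 kWh
CF = 3998537 / 29416080
CF = 0.1359

0.1359


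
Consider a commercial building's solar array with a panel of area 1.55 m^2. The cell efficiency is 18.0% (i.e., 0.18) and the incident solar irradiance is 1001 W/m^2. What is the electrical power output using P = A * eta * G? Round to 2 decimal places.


Use the solar power formula P = A * eta * G.
Given: A = 1.55 m^2, eta = 0.18, G = 1001 W/m^2
P = 1.55 * 0.18 * 1001
P = 279.28 W

279.28


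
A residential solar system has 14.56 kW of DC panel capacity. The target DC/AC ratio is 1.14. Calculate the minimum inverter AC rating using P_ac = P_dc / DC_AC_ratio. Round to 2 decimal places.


The inverter AC capacity is determined by the DC/AC ratio.
Given: P_dc = 14.56 kW, DC/AC ratio = 1.14
P_ac = P_dc / ratio = 14.56 / 1.14
P_ac = 12.77 kW

12.77


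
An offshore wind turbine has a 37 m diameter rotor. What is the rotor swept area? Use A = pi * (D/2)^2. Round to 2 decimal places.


Compute the rotor radius:
  r = D / 2 = 37 / 2 = 18.5 m
Calculate swept area:
  A = pi * r^2 = pi * 18.5^2
  A = 1075.21 m^2

1075.21


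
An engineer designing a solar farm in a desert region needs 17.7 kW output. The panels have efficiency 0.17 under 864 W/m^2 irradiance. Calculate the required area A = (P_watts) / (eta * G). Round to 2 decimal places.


Convert target power to watts: P = 17.7 * 1000 = 17700.0 W
Compute denominator: eta * G = 0.17 * 864 = 146.88
Required area A = P / (eta * G) = 17700.0 / 146.88
A = 120.51 m^2

120.51


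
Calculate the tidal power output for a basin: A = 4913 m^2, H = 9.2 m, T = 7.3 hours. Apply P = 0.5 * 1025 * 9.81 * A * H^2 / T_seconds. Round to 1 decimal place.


Convert period to seconds: T = 7.3 * 3600 = 26280.0 s
H^2 = 9.2^2 = 84.64
P = 0.5 * rho * g * A * H^2 / T
P = 0.5 * 1025 * 9.81 * 4913 * 84.64 / 26280.0
P = 79553.6 W

79553.6


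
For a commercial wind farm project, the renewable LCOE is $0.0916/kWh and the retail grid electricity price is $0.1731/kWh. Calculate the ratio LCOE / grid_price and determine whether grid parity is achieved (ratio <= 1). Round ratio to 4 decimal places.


Compare LCOE to grid price:
  LCOE = $0.0916/kWh, Grid price = $0.1731/kWh
  Ratio = LCOE / grid_price = 0.0916 / 0.1731 = 0.5292
  Grid parity achieved (ratio <= 1)? yes

0.5292


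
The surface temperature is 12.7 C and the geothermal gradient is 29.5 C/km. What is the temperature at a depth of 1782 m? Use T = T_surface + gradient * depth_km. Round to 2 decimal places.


Convert depth to km: 1782 / 1000 = 1.782 km
Temperature increase = gradient * depth_km = 29.5 * 1.782 = 52.57 C
Temperature at depth = T_surface + delta_T = 12.7 + 52.57
T = 65.27 C

65.27
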